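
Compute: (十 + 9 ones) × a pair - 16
Convert 十 (Chinese numeral) → 1×10 = 10 (decimal)
Convert 9 ones (place-value notation) → 9 (decimal)
Convert a pair (colloquial) → 2 (decimal)
Expression in decimal: (10 + 9) × 2 - 16
Parentheses first: 10 + 9 = 19
Multiply: 19 × 2 = 38
Subtract: 38 - 16 = 22
22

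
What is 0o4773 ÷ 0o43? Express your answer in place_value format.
Convert 0o4773 (octal) → 4×512 + 7×64 + 7×8 + 3 = 2555 (decimal)
Convert 0o43 (octal) → 4×8 + 3 = 35 (decimal)
Compute 2555 ÷ 35 = 73
Convert 73 (decimal) → 73 = 7×10 + 3 → 7 tens, 3 ones (place-value notation)
7 tens, 3 ones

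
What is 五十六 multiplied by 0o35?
Convert 五十六 (Chinese numeral) → 5×10 + 6 = 56 (decimal)
Convert 0o35 (octal) → 3×8 + 5 = 29 (decimal)
Compute 56 × 29 = 1624
1624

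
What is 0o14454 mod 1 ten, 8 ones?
Convert 0o14454 (octal) → 1×4096 + 4×512 + 4×64 + 5×8 + 4 = 6444 (decimal)
Convert 1 ten, 8 ones (place-value notation) → 1×10 + 8 = 18 (decimal)
Compute 6444 mod 18 = 0
0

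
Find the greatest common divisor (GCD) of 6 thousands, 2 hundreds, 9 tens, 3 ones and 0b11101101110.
Convert 6 thousands, 2 hundreds, 9 tens, 3 ones (place-value notation) → 6×1000 + 2×100 + 9×10 + 3 = 6293 (decimal)
Convert 0b11101101110 (binary) → 1024 + 512 + 256 + 64 + 32 + 8 + 4 + 2 = 1902 (decimal)
Compute gcd(6293, 1902) = 1
1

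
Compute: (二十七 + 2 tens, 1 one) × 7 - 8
Convert 二十七 (Chinese numeral) → 2×10 + 7 = 27 (decimal)
Convert 2 tens, 1 one (place-value notation) → 2×10 + 1 = 21 (decimal)
Expression in decimal: (27 + 21) × 7 - 8
Parentheses first: 27 + 21 = 48
Multiply: 48 × 7 = 336
Subtract: 336 - 8 = 328
328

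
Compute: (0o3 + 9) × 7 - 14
Convert 0o3 (octal) → 3 (decimal)
Expression in decimal: (3 + 9) × 7 - 14
Parentheses first: 3 + 9 = 12
Multiply: 12 × 7 = 84
Subtract: 84 - 14 = 70
70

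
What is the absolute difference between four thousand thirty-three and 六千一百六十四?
Convert four thousand thirty-three (English words) → 4×1000 + 33 = 4033 (decimal)
Convert 六千一百六十四 (Chinese numeral) → 6×1000 + 1×100 + 6×10 + 4 = 6164 (decimal)
Compute |4033 - 6164| = 2131
2131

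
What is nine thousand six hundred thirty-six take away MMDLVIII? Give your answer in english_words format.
Convert nine thousand six hundred thirty-six (English words) → 9×1000 + 6×100 + 36 = 9636 (decimal)
Convert MMDLVIII (Roman numeral) → 1000 + 1000 + 500 + 50 + 5 + 1 + 1 + 1 = 2558 (decimal)
Compute 9636 - 2558 = 7078
Convert 7078 (decimal) → 7078 = 7×1000 + 78 → seven thousand seventy-eight (English words)
seven thousand seventy-eight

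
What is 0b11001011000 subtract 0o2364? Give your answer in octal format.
Convert 0b11001011000 (binary) → 1024 + 512 + 64 + 16 + 8 = 1624 (decimal)
Convert 0o2364 (octal) → 2×512 + 3×64 + 6×8 + 4 = 1268 (decimal)
Compute 1624 - 1268 = 356
Convert 356 (decimal) → 356 = 5×64 + 4×8 + 4 → 0o544 (octal)
0o544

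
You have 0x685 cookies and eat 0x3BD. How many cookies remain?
Convert 0x685 (hexadecimal) → 6×256 + 8×16 + 5 = 1669 (decimal)
Convert 0x3BD (hexadecimal) → 3×256 + 11×16 + 13 = 957 (decimal)
Compute 1669 - 957 = 712
712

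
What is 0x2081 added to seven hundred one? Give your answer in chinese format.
Convert 0x2081 (hexadecimal) → 2×4096 + 8×16 + 1 = 8321 (decimal)
Convert seven hundred one (English words) → 7×100 + 1 = 701 (decimal)
Compute 8321 + 701 = 9022
Convert 9022 (decimal) → 9022 = 9×1000 + 2×10 + 2 → 九千零二十二 (Chinese numeral)
九千零二十二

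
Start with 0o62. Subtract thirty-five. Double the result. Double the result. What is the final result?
Convert 0o62 (octal) → 6×8 + 2 = 50 (decimal)
Start: 50
Convert thirty-five (English words) → 35 (decimal)
50 - 35 = 15
15 × 2 = 30
30 × 2 = 60
60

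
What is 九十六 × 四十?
Convert 九十六 (Chinese numeral) → 9×10 + 6 = 96 (decimal)
Convert 四十 (Chinese numeral) → 4×10 = 40 (decimal)
Compute 96 × 40 = 3840
3840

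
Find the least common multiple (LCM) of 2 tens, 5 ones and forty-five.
Convert 2 tens, 5 ones (place-value notation) → 2×10 + 5 = 25 (decimal)
Convert forty-five (English words) → 45 (decimal)
Compute lcm(25, 45) = 225
225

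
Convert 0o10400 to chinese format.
Convert 0o10400 (octal) → 1×4096 + 4×64 = 4352 (decimal)
Convert 4352 (decimal) → 4352 = 4×1000 + 3×100 + 5×10 + 2 → 四千三百五十二 (Chinese numeral)
四千三百五十二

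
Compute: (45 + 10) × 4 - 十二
Convert 十二 (Chinese numeral) → 1×10 + 2 = 12 (decimal)
Expression in decimal: (45 + 10) × 4 - 12
Parentheses first: 45 + 10 = 55
Multiply: 55 × 4 = 220
Subtract: 220 - 12 = 208
208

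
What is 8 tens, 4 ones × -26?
Convert 8 tens, 4 ones (place-value notation) → 8×10 + 4 = 84 (decimal)
Compute 84 × -26 = -2184
-2184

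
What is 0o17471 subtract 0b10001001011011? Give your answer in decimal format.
Convert 0o17471 (octal) → 1×4096 + 7×512 + 4×64 + 7×8 + 1 = 7993 (decimal)
Convert 0b10001001011011 (binary) → 8192 + 512 + 64 + 16 + 8 + 2 + 1 = 8795 (decimal)
Compute 7993 - 8795 = -802
-802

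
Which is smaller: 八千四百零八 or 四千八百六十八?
Convert 八千四百零八 (Chinese numeral) → 8×1000 + 4×100 + 8 = 8408 (decimal)
Convert 四千八百六十八 (Chinese numeral) → 4×1000 + 8×100 + 6×10 + 8 = 4868 (decimal)
Compare 8408 vs 4868: smaller = 4868
4868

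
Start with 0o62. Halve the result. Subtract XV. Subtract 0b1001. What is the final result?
Convert 0o62 (octal) → 6×8 + 2 = 50 (decimal)
Start: 50
50 ÷ 2 = 25
Convert XV (Roman numeral) → 10 + 5 = 15 (decimal)
25 - 15 = 10
Convert 0b1001 (binary) → 8 + 1 = 9 (decimal)
10 - 9 = 1
1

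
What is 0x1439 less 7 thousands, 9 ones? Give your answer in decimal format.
Convert 0x1439 (hexadecimal) → 1×4096 + 4×256 + 3×16 + 9 = 5177 (decimal)
Convert 7 thousands, 9 ones (place-value notation) → 7×1000 + 9 = 7009 (decimal)
Compute 5177 - 7009 = -1832
-1832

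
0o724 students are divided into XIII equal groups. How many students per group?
Convert 0o724 (octal) → 7×64 + 2×8 + 4 = 468 (decimal)
Convert XIII (Roman numeral) → 10 + 1 + 1 + 1 = 13 (decimal)
Compute 468 ÷ 13 = 36
36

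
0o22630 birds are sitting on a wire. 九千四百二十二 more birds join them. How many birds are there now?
Convert 0o22630 (octal) → 2×4096 + 2×512 + 6×64 + 3×8 = 9624 (decimal)
Convert 九千四百二十二 (Chinese numeral) → 9×1000 + 4×100 + 2×10 + 2 = 9422 (decimal)
Compute 9624 + 9422 = 19046
19046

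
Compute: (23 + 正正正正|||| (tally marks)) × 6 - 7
Convert 正正正正|||| (tally marks) → 5 + 5 + 5 + 5 + 4 = 24 (decimal)
Expression in decimal: (23 + 24) × 6 - 7
Parentheses first: 23 + 24 = 47
Multiply: 47 × 6 = 282
Subtract: 282 - 7 = 275
275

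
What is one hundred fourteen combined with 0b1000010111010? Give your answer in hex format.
Convert one hundred fourteen (English words) → 1×100 + 14 = 114 (decimal)
Convert 0b1000010111010 (binary) → 4096 + 128 + 32 + 16 + 8 + 2 = 4282 (decimal)
Compute 114 + 4282 = 4396
Convert 4396 (decimal) → 4396 = 1×4096 + 1×256 + 2×16 + 12 → 0x112C (hexadecimal)
0x112C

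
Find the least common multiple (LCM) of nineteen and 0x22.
Convert nineteen (English words) → 19 (decimal)
Convert 0x22 (hexadecimal) → 2×16 + 2 = 34 (decimal)
Compute lcm(19, 34) = 646
646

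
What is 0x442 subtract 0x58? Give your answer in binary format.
Convert 0x442 (hexadecimal) → 4×256 + 4×16 + 2 = 1090 (decimal)
Convert 0x58 (hexadecimal) → 5×16 + 8 = 88 (decimal)
Compute 1090 - 88 = 1002
Convert 1002 (decimal) → 1002 = 512 + 256 + 128 + 64 + 32 + 8 + 2 → 0b1111101010 (binary)
0b1111101010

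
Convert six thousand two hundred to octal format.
Convert six thousand two hundred (English words) → 6×1000 + 2×100 = 6200 (decimal)
Convert 6200 (decimal) → 6200 = 1×4096 + 4×512 + 7×8 → 0o14070 (octal)
0o14070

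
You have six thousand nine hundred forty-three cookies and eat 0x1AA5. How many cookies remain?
Convert six thousand nine hundred forty-three (English words) → 6×1000 + 9×100 + 43 = 6943 (decimal)
Convert 0x1AA5 (hexadecimal) → 1×4096 + 10×256 + 10×16 + 5 = 6821 (decimal)
Compute 6943 - 6821 = 122
122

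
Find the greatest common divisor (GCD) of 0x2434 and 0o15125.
Convert 0x2434 (hexadecimal) → 2×4096 + 4×256 + 3×16 + 4 = 9268 (decimal)
Convert 0o15125 (octal) → 1×4096 + 5×512 + 1×64 + 2×8 + 5 = 6741 (decimal)
Compute gcd(9268, 6741) = 7
7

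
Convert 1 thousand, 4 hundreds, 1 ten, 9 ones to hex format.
Convert 1 thousand, 4 hundreds, 1 ten, 9 ones (place-value notation) → 1×1000 + 4×100 + 1×10 + 9 = 1419 (decimal)
Convert 1419 (decimal) → 1419 = 5×256 + 8×16 + 11 → 0x58B (hexadecimal)
0x58B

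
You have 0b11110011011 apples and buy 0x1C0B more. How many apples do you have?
Convert 0b11110011011 (binary) → 1024 + 512 + 256 + 128 + 16 + 8 + 2 + 1 = 1947 (decimal)
Convert 0x1C0B (hexadecimal) → 1×4096 + 12×256 + 11 = 7179 (decimal)
Compute 1947 + 7179 = 9126
9126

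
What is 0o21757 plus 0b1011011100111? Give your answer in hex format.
Convert 0o21757 (octal) → 2×4096 + 1×512 + 7×64 + 5×8 + 7 = 9199 (decimal)
Convert 0b1011011100111 (binary) → 4096 + 1024 + 512 + 128 + 64 + 32 + 4 + 2 + 1 = 5863 (decimal)
Compute 9199 + 5863 = 15062
Convert 15062 (decimal) → 15062 = 3×4096 + 10×256 + 13×16 + 6 → 0x3AD6 (hexadecimal)
0x3AD6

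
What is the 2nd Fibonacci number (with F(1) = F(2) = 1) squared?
The 2nd Fibonacci number (with F(1) = F(2) = 1) = 1
Compute 1² = 1 × 1 = 1
1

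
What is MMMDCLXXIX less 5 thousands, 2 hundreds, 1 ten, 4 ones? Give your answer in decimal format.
Convert MMMDCLXXIX (Roman numeral) → 1000 + 1000 + 1000 + 500 + 100 + 50 + 10 + 10 + 9 = 3679 (decimal)
Convert 5 thousands, 2 hundreds, 1 ten, 4 ones (place-value notation) → 5×1000 + 2×100 + 1×10 + 4 = 5214 (decimal)
Compute 3679 - 5214 = -1535
-1535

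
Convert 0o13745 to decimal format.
Convert 0o13745 (octal) → 1×4096 + 3×512 + 7×64 + 4×8 + 5 = 6117 (decimal)
6117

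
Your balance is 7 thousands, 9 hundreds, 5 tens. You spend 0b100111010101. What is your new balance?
Convert 7 thousands, 9 hundreds, 5 tens (place-value notation) → 7×1000 + 9×100 + 5×10 = 7950 (decimal)
Convert 0b100111010101 (binary) → 2048 + 256 + 128 + 64 + 16 + 4 + 1 = 2517 (decimal)
Compute 7950 - 2517 = 5433
5433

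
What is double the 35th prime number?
The 35th prime number = 149
Compute 149 × 2 = 298
298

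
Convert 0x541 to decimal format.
Convert 0x541 (hexadecimal) → 5×256 + 4×16 + 1 = 1345 (decimal)
1345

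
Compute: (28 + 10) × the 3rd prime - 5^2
Convert the 3rd prime (prime index) → 5 (decimal)
Convert 5^2 (power) → 25 (decimal)
Expression in decimal: (28 + 10) × 5 - 25
Parentheses first: 28 + 10 = 38
Multiply: 38 × 5 = 190
Subtract: 190 - 25 = 165
165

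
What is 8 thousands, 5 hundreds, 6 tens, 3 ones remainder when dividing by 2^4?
Convert 8 thousands, 5 hundreds, 6 tens, 3 ones (place-value notation) → 8×1000 + 5×100 + 6×10 + 3 = 8563 (decimal)
Convert 2^4 (power) → 16 (decimal)
Compute 8563 mod 16 = 3
3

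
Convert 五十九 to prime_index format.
Convert 五十九 (Chinese numeral) → 5×10 + 9 = 59 (decimal)
Convert 59 (decimal) → the 17th prime (prime index)
the 17th prime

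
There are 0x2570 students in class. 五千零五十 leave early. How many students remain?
Convert 0x2570 (hexadecimal) → 2×4096 + 5×256 + 7×16 = 9584 (decimal)
Convert 五千零五十 (Chinese numeral) → 5×1000 + 5×10 = 5050 (decimal)
Compute 9584 - 5050 = 4534
4534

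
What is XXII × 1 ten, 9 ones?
Convert XXII (Roman numeral) → 10 + 10 + 1 + 1 = 22 (decimal)
Convert 1 ten, 9 ones (place-value notation) → 1×10 + 9 = 19 (decimal)
Compute 22 × 19 = 418
418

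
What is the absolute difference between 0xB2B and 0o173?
Convert 0xB2B (hexadecimal) → 11×256 + 2×16 + 11 = 2859 (decimal)
Convert 0o173 (octal) → 1×64 + 7×8 + 3 = 123 (decimal)
Compute |2859 - 123| = 2736
2736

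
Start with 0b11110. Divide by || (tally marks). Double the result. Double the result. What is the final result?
Convert 0b11110 (binary) → 16 + 8 + 4 + 2 = 30 (decimal)
Start: 30
Convert || (tally marks) → 2 (decimal)
30 ÷ 2 = 15
15 × 2 = 30
30 × 2 = 60
60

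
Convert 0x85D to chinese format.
Convert 0x85D (hexadecimal) → 8×256 + 5×16 + 13 = 2141 (decimal)
Convert 2141 (decimal) → 2141 = 2×1000 + 1×100 + 4×10 + 1 → 二千一百四十一 (Chinese numeral)
二千一百四十一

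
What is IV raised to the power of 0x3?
Convert IV (Roman numeral) → 4 (decimal)
Convert 0x3 (hexadecimal) → 3 (decimal)
Compute 4 ^ 3 = 64
64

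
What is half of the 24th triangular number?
The 24th triangular number = 24×25/2 = 300
Compute 300 ÷ 2 = 150
150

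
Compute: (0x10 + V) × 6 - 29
Convert 0x10 (hexadecimal) → 1×16 = 16 (decimal)
Convert V (Roman numeral) → 5 (decimal)
Expression in decimal: (16 + 5) × 6 - 29
Parentheses first: 16 + 5 = 21
Multiply: 21 × 6 = 126
Subtract: 126 - 29 = 97
97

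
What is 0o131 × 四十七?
Convert 0o131 (octal) → 1×64 + 3×8 + 1 = 89 (decimal)
Convert 四十七 (Chinese numeral) → 4×10 + 7 = 47 (decimal)
Compute 89 × 47 = 4183
4183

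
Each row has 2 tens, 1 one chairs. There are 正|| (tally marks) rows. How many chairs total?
Convert 2 tens, 1 one (place-value notation) → 2×10 + 1 = 21 (decimal)
Convert 正|| (tally marks) → 5 + 2 = 7 (decimal)
Compute 21 × 7 = 147
147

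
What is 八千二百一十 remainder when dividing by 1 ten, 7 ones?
Convert 八千二百一十 (Chinese numeral) → 8×1000 + 2×100 + 1×10 = 8210 (decimal)
Convert 1 ten, 7 ones (place-value notation) → 1×10 + 7 = 17 (decimal)
Compute 8210 mod 17 = 16
16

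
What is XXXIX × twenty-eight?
Convert XXXIX (Roman numeral) → 10 + 10 + 10 + 9 = 39 (decimal)
Convert twenty-eight (English words) → 28 (decimal)
Compute 39 × 28 = 1092
1092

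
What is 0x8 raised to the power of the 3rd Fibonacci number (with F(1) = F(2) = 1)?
Convert 0x8 (hexadecimal) → 8 (decimal)
Convert the 3rd Fibonacci number (with F(1) = F(2) = 1) (Fibonacci index) → 1, 1, 2 → 2 (decimal)
Compute 8 ^ 2 = 64
64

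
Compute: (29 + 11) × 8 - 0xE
Convert 0xE (hexadecimal) → 14 (decimal)
Expression in decimal: (29 + 11) × 8 - 14
Parentheses first: 29 + 11 = 40
Multiply: 40 × 8 = 320
Subtract: 320 - 14 = 306
306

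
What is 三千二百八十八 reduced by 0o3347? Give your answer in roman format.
Convert 三千二百八十八 (Chinese numeral) → 3×1000 + 2×100 + 8×10 + 8 = 3288 (decimal)
Convert 0o3347 (octal) → 3×512 + 3×64 + 4×8 + 7 = 1767 (decimal)
Compute 3288 - 1767 = 1521
Convert 1521 (decimal) → 1521 = 1000 + 500 + 10 + 10 + 1 → MDXXI (Roman numeral)
MDXXI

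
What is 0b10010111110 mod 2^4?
Convert 0b10010111110 (binary) → 1024 + 128 + 32 + 16 + 8 + 4 + 2 = 1214 (decimal)
Convert 2^4 (power) → 16 (decimal)
Compute 1214 mod 16 = 14
14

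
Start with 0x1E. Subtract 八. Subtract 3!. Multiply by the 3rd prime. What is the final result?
Convert 0x1E (hexadecimal) → 1×16 + 14 = 30 (decimal)
Start: 30
Convert 八 (Chinese numeral) → 8 (decimal)
30 - 8 = 22
Convert 3! (factorial) → 6 (decimal)
22 - 6 = 16
Convert the 3rd prime (prime index) → 5 (decimal)
16 × 5 = 80
80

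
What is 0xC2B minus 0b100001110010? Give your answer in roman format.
Convert 0xC2B (hexadecimal) → 12×256 + 2×16 + 11 = 3115 (decimal)
Convert 0b100001110010 (binary) → 2048 + 64 + 32 + 16 + 2 = 2162 (decimal)
Compute 3115 - 2162 = 953
Convert 953 (decimal) → 953 = 900 + 50 + 1 + 1 + 1 → CMLIII (Roman numeral)
CMLIII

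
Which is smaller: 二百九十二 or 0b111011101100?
Convert 二百九十二 (Chinese numeral) → 2×100 + 9×10 + 2 = 292 (decimal)
Convert 0b111011101100 (binary) → 2048 + 1024 + 512 + 128 + 64 + 32 + 8 + 4 = 3820 (decimal)
Compare 292 vs 3820: smaller = 292
292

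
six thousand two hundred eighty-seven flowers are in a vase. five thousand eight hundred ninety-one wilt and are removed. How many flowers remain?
Convert six thousand two hundred eighty-seven (English words) → 6×1000 + 2×100 + 87 = 6287 (decimal)
Convert five thousand eight hundred ninety-one (English words) → 5×1000 + 8×100 + 91 = 5891 (decimal)
Compute 6287 - 5891 = 396
396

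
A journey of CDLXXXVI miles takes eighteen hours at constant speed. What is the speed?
Convert CDLXXXVI (Roman numeral) → 400 + 50 + 10 + 10 + 10 + 5 + 1 = 486 (decimal)
Convert eighteen (English words) → 18 (decimal)
Compute 486 ÷ 18 = 27
27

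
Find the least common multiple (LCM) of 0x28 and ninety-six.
Convert 0x28 (hexadecimal) → 2×16 + 8 = 40 (decimal)
Convert ninety-six (English words) → 96 (decimal)
Compute lcm(40, 96) = 480
480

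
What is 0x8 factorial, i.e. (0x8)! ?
Convert 0x8 (hexadecimal) → 8 (decimal)
Compute 8! = 40320
40320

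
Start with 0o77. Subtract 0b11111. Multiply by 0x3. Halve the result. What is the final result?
Convert 0o77 (octal) → 7×8 + 7 = 63 (decimal)
Start: 63
Convert 0b11111 (binary) → 16 + 8 + 4 + 2 + 1 = 31 (decimal)
63 - 31 = 32
Convert 0x3 (hexadecimal) → 3 (decimal)
32 × 3 = 96
96 ÷ 2 = 48
48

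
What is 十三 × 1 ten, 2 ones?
Convert 十三 (Chinese numeral) → 1×10 + 3 = 13 (decimal)
Convert 1 ten, 2 ones (place-value notation) → 1×10 + 2 = 12 (decimal)
Compute 13 × 12 = 156
156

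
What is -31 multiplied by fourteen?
Convert fourteen (English words) → 14 (decimal)
Compute -31 × 14 = -434
-434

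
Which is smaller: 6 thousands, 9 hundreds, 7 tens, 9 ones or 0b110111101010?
Convert 6 thousands, 9 hundreds, 7 tens, 9 ones (place-value notation) → 6×1000 + 9×100 + 7×10 + 9 = 6979 (decimal)
Convert 0b110111101010 (binary) → 2048 + 1024 + 256 + 128 + 64 + 32 + 8 + 2 = 3562 (decimal)
Compare 6979 vs 3562: smaller = 3562
3562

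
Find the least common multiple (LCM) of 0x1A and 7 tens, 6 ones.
Convert 0x1A (hexadecimal) → 1×16 + 10 = 26 (decimal)
Convert 7 tens, 6 ones (place-value notation) → 7×10 + 6 = 76 (decimal)
Compute lcm(26, 76) = 988
988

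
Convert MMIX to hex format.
Convert MMIX (Roman numeral) → 1000 + 1000 + 9 = 2009 (decimal)
Convert 2009 (decimal) → 2009 = 7×256 + 13×16 + 9 → 0x7D9 (hexadecimal)
0x7D9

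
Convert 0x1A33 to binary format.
Convert 0x1A33 (hexadecimal) → 1×4096 + 10×256 + 3×16 + 3 = 6707 (decimal)
Convert 6707 (decimal) → 6707 = 4096 + 2048 + 512 + 32 + 16 + 2 + 1 → 0b1101000110011 (binary)
0b1101000110011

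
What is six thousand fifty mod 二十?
Convert six thousand fifty (English words) → 6×1000 + 50 = 6050 (decimal)
Convert 二十 (Chinese numeral) → 2×10 = 20 (decimal)
Compute 6050 mod 20 = 10
10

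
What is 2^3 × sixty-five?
Convert 2^3 (power) → 8 (decimal)
Convert sixty-five (English words) → 65 (decimal)
Compute 8 × 65 = 520
520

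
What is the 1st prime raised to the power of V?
Convert the 1st prime (prime index) → 2 (decimal)
Convert V (Roman numeral) → 5 (decimal)
Compute 2 ^ 5 = 32
32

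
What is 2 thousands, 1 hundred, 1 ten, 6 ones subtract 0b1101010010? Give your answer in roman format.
Convert 2 thousands, 1 hundred, 1 ten, 6 ones (place-value notation) → 2×1000 + 1×100 + 1×10 + 6 = 2116 (decimal)
Convert 0b1101010010 (binary) → 512 + 256 + 64 + 16 + 2 = 850 (decimal)
Compute 2116 - 850 = 1266
Convert 1266 (decimal) → 1266 = 1000 + 100 + 100 + 50 + 10 + 5 + 1 → MCCLXVI (Roman numeral)
MCCLXVI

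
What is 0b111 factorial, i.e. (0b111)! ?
Convert 0b111 (binary) → 4 + 2 + 1 = 7 (decimal)
Compute 7! = 5040
5040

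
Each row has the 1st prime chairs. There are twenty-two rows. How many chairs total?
Convert the 1st prime (prime index) → 2 (decimal)
Convert twenty-two (English words) → 22 (decimal)
Compute 2 × 22 = 44
44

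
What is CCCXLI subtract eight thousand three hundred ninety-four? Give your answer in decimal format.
Convert CCCXLI (Roman numeral) → 100 + 100 + 100 + 40 + 1 = 341 (decimal)
Convert eight thousand three hundred ninety-four (English words) → 8×1000 + 3×100 + 94 = 8394 (decimal)
Compute 341 - 8394 = -8053
-8053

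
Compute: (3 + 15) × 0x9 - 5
Convert 0x9 (hexadecimal) → 9 (decimal)
Expression in decimal: (3 + 15) × 9 - 5
Parentheses first: 3 + 15 = 18
Multiply: 18 × 9 = 162
Subtract: 162 - 5 = 157
157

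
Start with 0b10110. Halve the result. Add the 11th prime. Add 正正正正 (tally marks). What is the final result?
Convert 0b10110 (binary) → 16 + 4 + 2 = 22 (decimal)
Start: 22
22 ÷ 2 = 11
Convert the 11th prime (prime index) → 31 (decimal)
11 + 31 = 42
Convert 正正正正 (tally marks) → 5 + 5 + 5 + 5 = 20 (decimal)
42 + 20 = 62
62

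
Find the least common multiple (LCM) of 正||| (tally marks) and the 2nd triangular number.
Convert 正||| (tally marks) → 5 + 3 = 8 (decimal)
Convert the 2nd triangular number (triangular index) → 2×3/2 = 3 (decimal)
Compute lcm(8, 3) = 24
24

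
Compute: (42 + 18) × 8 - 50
Parentheses first: 42 + 18 = 60
Multiply: 60 × 8 = 480
Subtract: 480 - 50 = 430
430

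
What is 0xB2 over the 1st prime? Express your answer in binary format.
Convert 0xB2 (hexadecimal) → 11×16 + 2 = 178 (decimal)
Convert the 1st prime (prime index) → 2 (decimal)
Compute 178 ÷ 2 = 89
Convert 89 (decimal) → 89 = 64 + 16 + 8 + 1 → 0b1011001 (binary)
0b1011001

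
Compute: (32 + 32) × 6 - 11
Parentheses first: 32 + 32 = 64
Multiply: 64 × 6 = 384
Subtract: 384 - 11 = 373
373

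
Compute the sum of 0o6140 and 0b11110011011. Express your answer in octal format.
Convert 0o6140 (octal) → 6×512 + 1×64 + 4×8 = 3168 (decimal)
Convert 0b11110011011 (binary) → 1024 + 512 + 256 + 128 + 16 + 8 + 2 + 1 = 1947 (decimal)
Compute 3168 + 1947 = 5115
Convert 5115 (decimal) → 5115 = 1×4096 + 1×512 + 7×64 + 7×8 + 3 → 0o11773 (octal)
0o11773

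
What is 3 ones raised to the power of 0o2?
Convert 3 ones (place-value notation) → 3 (decimal)
Convert 0o2 (octal) → 2 (decimal)
Compute 3 ^ 2 = 9
9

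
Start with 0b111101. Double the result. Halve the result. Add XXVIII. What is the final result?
Convert 0b111101 (binary) → 32 + 16 + 8 + 4 + 1 = 61 (decimal)
Start: 61
61 × 2 = 122
122 ÷ 2 = 61
Convert XXVIII (Roman numeral) → 10 + 10 + 5 + 1 + 1 + 1 = 28 (decimal)
61 + 28 = 89
89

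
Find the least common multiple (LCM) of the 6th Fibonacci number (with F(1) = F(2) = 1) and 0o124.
Convert the 6th Fibonacci number (with F(1) = F(2) = 1) (Fibonacci index) → 1, 1, 2, 3, 5, 8 → 8 (decimal)
Convert 0o124 (octal) → 1×64 + 2×8 + 4 = 84 (decimal)
Compute lcm(8, 84) = 168
168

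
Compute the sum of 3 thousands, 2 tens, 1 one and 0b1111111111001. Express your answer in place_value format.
Convert 3 thousands, 2 tens, 1 one (place-value notation) → 3×1000 + 2×10 + 1 = 3021 (decimal)
Convert 0b1111111111001 (binary) → 4096 + 2048 + 1024 + 512 + 256 + 128 + 64 + 32 + 16 + 8 + 1 = 8185 (decimal)
Compute 3021 + 8185 = 11206
Convert 11206 (decimal) → 11206 = 11×1000 + 2×100 + 6 → 11 thousands, 2 hundreds, 6 ones (place-value notation)
11 thousands, 2 hundreds, 6 ones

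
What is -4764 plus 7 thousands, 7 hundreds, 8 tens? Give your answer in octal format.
Convert 7 thousands, 7 hundreds, 8 tens (place-value notation) → 7×1000 + 7×100 + 8×10 = 7780 (decimal)
Compute -4764 + 7780 = 3016
Convert 3016 (decimal) → 3016 = 5×512 + 7×64 + 1×8 → 0o5710 (octal)
0o5710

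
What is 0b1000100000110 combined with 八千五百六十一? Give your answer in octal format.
Convert 0b1000100000110 (binary) → 4096 + 256 + 4 + 2 = 4358 (decimal)
Convert 八千五百六十一 (Chinese numeral) → 8×1000 + 5×100 + 6×10 + 1 = 8561 (decimal)
Compute 4358 + 8561 = 12919
Convert 12919 (decimal) → 12919 = 3×4096 + 1×512 + 1×64 + 6×8 + 7 → 0o31167 (octal)
0o31167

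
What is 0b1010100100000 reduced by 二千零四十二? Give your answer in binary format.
Convert 0b1010100100000 (binary) → 4096 + 1024 + 256 + 32 = 5408 (decimal)
Convert 二千零四十二 (Chinese numeral) → 2×1000 + 4×10 + 2 = 2042 (decimal)
Compute 5408 - 2042 = 3366
Convert 3366 (decimal) → 3366 = 2048 + 1024 + 256 + 32 + 4 + 2 → 0b110100100110 (binary)
0b110100100110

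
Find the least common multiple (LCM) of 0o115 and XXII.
Convert 0o115 (octal) → 1×64 + 1×8 + 5 = 77 (decimal)
Convert XXII (Roman numeral) → 10 + 10 + 1 + 1 = 22 (decimal)
Compute lcm(77, 22) = 154
154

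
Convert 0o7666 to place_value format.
Convert 0o7666 (octal) → 7×512 + 6×64 + 6×8 + 6 = 4022 (decimal)
Convert 4022 (decimal) → 4022 = 4×1000 + 2×10 + 2 → 4 thousands, 2 tens, 2 ones (place-value notation)
4 thousands, 2 tens, 2 ones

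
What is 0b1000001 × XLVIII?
Convert 0b1000001 (binary) → 64 + 1 = 65 (decimal)
Convert XLVIII (Roman numeral) → 40 + 5 + 1 + 1 + 1 = 48 (decimal)
Compute 65 × 48 = 3120
3120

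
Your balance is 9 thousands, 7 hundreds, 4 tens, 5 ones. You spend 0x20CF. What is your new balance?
Convert 9 thousands, 7 hundreds, 4 tens, 5 ones (place-value notation) → 9×1000 + 7×100 + 4×10 + 5 = 9745 (decimal)
Convert 0x20CF (hexadecimal) → 2×4096 + 12×16 + 15 = 8399 (decimal)
Compute 9745 - 8399 = 1346
1346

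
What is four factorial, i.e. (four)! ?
Convert four (English words) → 4 (decimal)
Compute 4! = 24
24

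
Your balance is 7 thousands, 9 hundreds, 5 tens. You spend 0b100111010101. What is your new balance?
Convert 7 thousands, 9 hundreds, 5 tens (place-value notation) → 7×1000 + 9×100 + 5×10 = 7950 (decimal)
Convert 0b100111010101 (binary) → 2048 + 256 + 128 + 64 + 16 + 4 + 1 = 2517 (decimal)
Compute 7950 - 2517 = 5433
5433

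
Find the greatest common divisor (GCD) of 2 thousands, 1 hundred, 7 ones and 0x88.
Convert 2 thousands, 1 hundred, 7 ones (place-value notation) → 2×1000 + 1×100 + 7 = 2107 (decimal)
Convert 0x88 (hexadecimal) → 8×16 + 8 = 136 (decimal)
Compute gcd(2107, 136) = 1
1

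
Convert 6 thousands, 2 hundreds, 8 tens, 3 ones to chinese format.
Convert 6 thousands, 2 hundreds, 8 tens, 3 ones (place-value notation) → 6×1000 + 2×100 + 8×10 + 3 = 6283 (decimal)
Convert 6283 (decimal) → 6283 = 6×1000 + 2×100 + 8×10 + 3 → 六千二百八十三 (Chinese numeral)
六千二百八十三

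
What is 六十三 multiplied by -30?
Convert 六十三 (Chinese numeral) → 6×10 + 3 = 63 (decimal)
Compute 63 × -30 = -1890
-1890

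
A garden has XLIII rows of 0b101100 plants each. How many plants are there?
Convert 0b101100 (binary) → 32 + 8 + 4 = 44 (decimal)
Convert XLIII (Roman numeral) → 40 + 1 + 1 + 1 = 43 (decimal)
Compute 44 × 43 = 1892
1892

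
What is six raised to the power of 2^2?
Convert six (English words) → 6 (decimal)
Convert 2^2 (power) → 4 (decimal)
Compute 6 ^ 4 = 1296
1296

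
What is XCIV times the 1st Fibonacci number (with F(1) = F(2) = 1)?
Convert XCIV (Roman numeral) → 90 + 4 = 94 (decimal)
Convert the 1st Fibonacci number (with F(1) = F(2) = 1) (Fibonacci index) → 1 (decimal)
Compute 94 × 1 = 94
94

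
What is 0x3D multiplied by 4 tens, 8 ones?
Convert 0x3D (hexadecimal) → 3×16 + 13 = 61 (decimal)
Convert 4 tens, 8 ones (place-value notation) → 4×10 + 8 = 48 (decimal)
Compute 61 × 48 = 2928
2928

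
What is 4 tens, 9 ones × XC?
Convert 4 tens, 9 ones (place-value notation) → 4×10 + 9 = 49 (decimal)
Convert XC (Roman numeral) → 90 (decimal)
Compute 49 × 90 = 4410
4410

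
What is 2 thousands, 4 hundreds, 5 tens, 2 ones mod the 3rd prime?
Convert 2 thousands, 4 hundreds, 5 tens, 2 ones (place-value notation) → 2×1000 + 4×100 + 5×10 + 2 = 2452 (decimal)
Convert the 3rd prime (prime index) → 5 (decimal)
Compute 2452 mod 5 = 2
2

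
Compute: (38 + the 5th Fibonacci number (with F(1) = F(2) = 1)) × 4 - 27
Convert the 5th Fibonacci number (with F(1) = F(2) = 1) (Fibonacci index) → 1, 1, 2, 3, 5 → 5 (decimal)
Expression in decimal: (38 + 5) × 4 - 27
Parentheses first: 38 + 5 = 43
Multiply: 43 × 4 = 172
Subtract: 172 - 27 = 145
145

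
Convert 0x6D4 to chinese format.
Convert 0x6D4 (hexadecimal) → 6×256 + 13×16 + 4 = 1748 (decimal)
Convert 1748 (decimal) → 1748 = 1×1000 + 7×100 + 4×10 + 8 → 一千七百四十八 (Chinese numeral)
一千七百四十八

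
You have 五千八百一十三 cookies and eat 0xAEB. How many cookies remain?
Convert 五千八百一十三 (Chinese numeral) → 5×1000 + 8×100 + 1×10 + 3 = 5813 (decimal)
Convert 0xAEB (hexadecimal) → 10×256 + 14×16 + 11 = 2795 (decimal)
Compute 5813 - 2795 = 3018
3018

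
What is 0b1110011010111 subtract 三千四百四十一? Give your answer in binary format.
Convert 0b1110011010111 (binary) → 4096 + 2048 + 1024 + 128 + 64 + 16 + 4 + 2 + 1 = 7383 (decimal)
Convert 三千四百四十一 (Chinese numeral) → 3×1000 + 4×100 + 4×10 + 1 = 3441 (decimal)
Compute 7383 - 3441 = 3942
Convert 3942 (decimal) → 3942 = 2048 + 1024 + 512 + 256 + 64 + 32 + 4 + 2 → 0b111101100110 (binary)
0b111101100110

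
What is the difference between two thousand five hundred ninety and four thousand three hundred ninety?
Convert two thousand five hundred ninety (English words) → 2×1000 + 5×100 + 90 = 2590 (decimal)
Convert four thousand three hundred ninety (English words) → 4×1000 + 3×100 + 90 = 4390 (decimal)
Difference: |2590 - 4390| = 1800
1800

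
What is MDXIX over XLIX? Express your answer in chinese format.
Convert MDXIX (Roman numeral) → 1000 + 500 + 10 + 9 = 1519 (decimal)
Convert XLIX (Roman numeral) → 40 + 9 = 49 (decimal)
Compute 1519 ÷ 49 = 31
Convert 31 (decimal) → 31 = 3×10 + 1 → 三十一 (Chinese numeral)
三十一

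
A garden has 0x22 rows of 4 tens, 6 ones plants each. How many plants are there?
Convert 4 tens, 6 ones (place-value notation) → 4×10 + 6 = 46 (decimal)
Convert 0x22 (hexadecimal) → 2×16 + 2 = 34 (decimal)
Compute 46 × 34 = 1564
1564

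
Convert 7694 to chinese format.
Convert 7694 (decimal) → 7694 = 7×1000 + 6×100 + 9×10 + 4 → 七千六百九十四 (Chinese numeral)
七千六百九十四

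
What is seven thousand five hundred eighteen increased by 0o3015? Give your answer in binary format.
Convert seven thousand five hundred eighteen (English words) → 7×1000 + 5×100 + 18 = 7518 (decimal)
Convert 0o3015 (octal) → 3×512 + 1×8 + 5 = 1549 (decimal)
Compute 7518 + 1549 = 9067
Convert 9067 (decimal) → 9067 = 8192 + 512 + 256 + 64 + 32 + 8 + 2 + 1 → 0b10001101101011 (binary)
0b10001101101011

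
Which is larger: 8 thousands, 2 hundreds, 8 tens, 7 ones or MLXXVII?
Convert 8 thousands, 2 hundreds, 8 tens, 7 ones (place-value notation) → 8×1000 + 2×100 + 8×10 + 7 = 8287 (decimal)
Convert MLXXVII (Roman numeral) → 1000 + 50 + 10 + 10 + 5 + 1 + 1 = 1077 (decimal)
Compare 8287 vs 1077: larger = 8287
8287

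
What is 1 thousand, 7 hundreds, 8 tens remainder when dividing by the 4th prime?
Convert 1 thousand, 7 hundreds, 8 tens (place-value notation) → 1×1000 + 7×100 + 8×10 = 1780 (decimal)
Convert the 4th prime (prime index) → 7 (decimal)
Compute 1780 mod 7 = 2
2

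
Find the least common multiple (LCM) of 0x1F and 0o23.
Convert 0x1F (hexadecimal) → 1×16 + 15 = 31 (decimal)
Convert 0o23 (octal) → 2×8 + 3 = 19 (decimal)
Compute lcm(31, 19) = 589
589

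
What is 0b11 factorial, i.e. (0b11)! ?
Convert 0b11 (binary) → 2 + 1 = 3 (decimal)
Compute 3! = 6
6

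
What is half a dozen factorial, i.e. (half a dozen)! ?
Convert half a dozen (colloquial) → 6 (decimal)
Compute 6! = 720
720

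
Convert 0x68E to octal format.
Convert 0x68E (hexadecimal) → 6×256 + 8×16 + 14 = 1678 (decimal)
Convert 1678 (decimal) → 1678 = 3×512 + 2×64 + 1×8 + 6 → 0o3216 (octal)
0o3216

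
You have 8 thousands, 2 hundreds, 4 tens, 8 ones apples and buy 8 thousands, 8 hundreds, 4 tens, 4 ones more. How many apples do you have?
Convert 8 thousands, 2 hundreds, 4 tens, 8 ones (place-value notation) → 8×1000 + 2×100 + 4×10 + 8 = 8248 (decimal)
Convert 8 thousands, 8 hundreds, 4 tens, 4 ones (place-value notation) → 8×1000 + 8×100 + 4×10 + 4 = 8844 (decimal)
Compute 8248 + 8844 = 17092
17092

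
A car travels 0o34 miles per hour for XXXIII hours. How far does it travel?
Convert 0o34 (octal) → 3×8 + 4 = 28 (decimal)
Convert XXXIII (Roman numeral) → 10 + 10 + 10 + 1 + 1 + 1 = 33 (decimal)
Compute 28 × 33 = 924
924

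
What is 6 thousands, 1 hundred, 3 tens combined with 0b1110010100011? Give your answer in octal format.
Convert 6 thousands, 1 hundred, 3 tens (place-value notation) → 6×1000 + 1×100 + 3×10 = 6130 (decimal)
Convert 0b1110010100011 (binary) → 4096 + 2048 + 1024 + 128 + 32 + 2 + 1 = 7331 (decimal)
Compute 6130 + 7331 = 13461
Convert 13461 (decimal) → 13461 = 3×4096 + 2×512 + 2×64 + 2×8 + 5 → 0o32225 (octal)
0o32225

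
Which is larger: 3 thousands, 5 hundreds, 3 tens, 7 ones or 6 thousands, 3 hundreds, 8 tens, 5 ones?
Convert 3 thousands, 5 hundreds, 3 tens, 7 ones (place-value notation) → 3×1000 + 5×100 + 3×10 + 7 = 3537 (decimal)
Convert 6 thousands, 3 hundreds, 8 tens, 5 ones (place-value notation) → 6×1000 + 3×100 + 8×10 + 5 = 6385 (decimal)
Compare 3537 vs 6385: larger = 6385
6385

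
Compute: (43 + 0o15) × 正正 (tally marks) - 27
Convert 0o15 (octal) → 1×8 + 5 = 13 (decimal)
Convert 正正 (tally marks) → 5 + 5 = 10 (decimal)
Expression in decimal: (43 + 13) × 10 - 27
Parentheses first: 43 + 13 = 56
Multiply: 56 × 10 = 560
Subtract: 560 - 27 = 533
533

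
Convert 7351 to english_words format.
Convert 7351 (decimal) → 7351 = 7×1000 + 3×100 + 51 → seven thousand three hundred fifty-one (English words)
seven thousand three hundred fifty-one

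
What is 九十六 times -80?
Convert 九十六 (Chinese numeral) → 9×10 + 6 = 96 (decimal)
Compute 96 × -80 = -7680
-7680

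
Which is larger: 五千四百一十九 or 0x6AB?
Convert 五千四百一十九 (Chinese numeral) → 5×1000 + 4×100 + 1×10 + 9 = 5419 (decimal)
Convert 0x6AB (hexadecimal) → 6×256 + 10×16 + 11 = 1707 (decimal)
Compare 5419 vs 1707: larger = 5419
5419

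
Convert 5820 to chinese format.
Convert 5820 (decimal) → 5820 = 5×1000 + 8×100 + 2×10 → 五千八百二十 (Chinese numeral)
五千八百二十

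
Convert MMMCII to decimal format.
Convert MMMCII (Roman numeral) → 1000 + 1000 + 1000 + 100 + 1 + 1 = 3102 (decimal)
3102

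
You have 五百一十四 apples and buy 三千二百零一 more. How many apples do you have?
Convert 五百一十四 (Chinese numeral) → 5×100 + 1×10 + 4 = 514 (decimal)
Convert 三千二百零一 (Chinese numeral) → 3×1000 + 2×100 + 1 = 3201 (decimal)
Compute 514 + 3201 = 3715
3715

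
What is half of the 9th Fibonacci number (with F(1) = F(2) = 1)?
The 9th Fibonacci number (with F(1) = F(2) = 1): 1, 1, 2, 3, 5, 8, 13, 21, 34 → 34
Compute 34 ÷ 2 = 17
17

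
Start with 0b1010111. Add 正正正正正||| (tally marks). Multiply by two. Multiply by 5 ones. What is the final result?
Convert 0b1010111 (binary) → 64 + 16 + 4 + 2 + 1 = 87 (decimal)
Start: 87
Convert 正正正正正||| (tally marks) → 5 + 5 + 5 + 5 + 5 + 3 = 28 (decimal)
87 + 28 = 115
Convert two (English words) → 2 (decimal)
115 × 2 = 230
Convert 5 ones (place-value notation) → 5 (decimal)
230 × 5 = 1150
1150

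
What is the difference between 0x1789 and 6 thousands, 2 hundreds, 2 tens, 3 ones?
Convert 0x1789 (hexadecimal) → 1×4096 + 7×256 + 8×16 + 9 = 6025 (decimal)
Convert 6 thousands, 2 hundreds, 2 tens, 3 ones (place-value notation) → 6×1000 + 2×100 + 2×10 + 3 = 6223 (decimal)
Difference: |6025 - 6223| = 198
198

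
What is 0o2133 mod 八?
Convert 0o2133 (octal) → 2×512 + 1×64 + 3×8 + 3 = 1115 (decimal)
Convert 八 (Chinese numeral) → 8 (decimal)
Compute 1115 mod 8 = 3
3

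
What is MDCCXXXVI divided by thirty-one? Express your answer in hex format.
Convert MDCCXXXVI (Roman numeral) → 1000 + 500 + 100 + 100 + 10 + 10 + 10 + 5 + 1 = 1736 (decimal)
Convert thirty-one (English words) → 31 (decimal)
Compute 1736 ÷ 31 = 56
Convert 56 (decimal) → 56 = 3×16 + 8 → 0x38 (hexadecimal)
0x38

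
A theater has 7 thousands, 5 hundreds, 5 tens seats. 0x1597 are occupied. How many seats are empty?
Convert 7 thousands, 5 hundreds, 5 tens (place-value notation) → 7×1000 + 5×100 + 5×10 = 7550 (decimal)
Convert 0x1597 (hexadecimal) → 1×4096 + 5×256 + 9×16 + 7 = 5527 (decimal)
Compute 7550 - 5527 = 2023
2023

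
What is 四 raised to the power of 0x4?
Convert 四 (Chinese numeral) → 4 (decimal)
Convert 0x4 (hexadecimal) → 4 (decimal)
Compute 4 ^ 4 = 256
256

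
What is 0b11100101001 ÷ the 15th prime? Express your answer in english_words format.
Convert 0b11100101001 (binary) → 1024 + 512 + 256 + 32 + 8 + 1 = 1833 (decimal)
Convert the 15th prime (prime index) → 47 (decimal)
Compute 1833 ÷ 47 = 39
Convert 39 (decimal) → thirty-nine (English words)
thirty-nine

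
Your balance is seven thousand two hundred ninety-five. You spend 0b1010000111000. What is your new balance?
Convert seven thousand two hundred ninety-five (English words) → 7×1000 + 2×100 + 95 = 7295 (decimal)
Convert 0b1010000111000 (binary) → 4096 + 1024 + 32 + 16 + 8 = 5176 (decimal)
Compute 7295 - 5176 = 2119
2119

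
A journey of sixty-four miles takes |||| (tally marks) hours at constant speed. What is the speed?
Convert sixty-four (English words) → 64 (decimal)
Convert |||| (tally marks) → 4 (decimal)
Compute 64 ÷ 4 = 16
16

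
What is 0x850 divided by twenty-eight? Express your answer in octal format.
Convert 0x850 (hexadecimal) → 8×256 + 5×16 = 2128 (decimal)
Convert twenty-eight (English words) → 28 (decimal)
Compute 2128 ÷ 28 = 76
Convert 76 (decimal) → 76 = 1×64 + 1×8 + 4 → 0o114 (octal)
0o114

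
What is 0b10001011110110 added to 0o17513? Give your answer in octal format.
Convert 0b10001011110110 (binary) → 8192 + 512 + 128 + 64 + 32 + 16 + 4 + 2 = 8950 (decimal)
Convert 0o17513 (octal) → 1×4096 + 7×512 + 5×64 + 1×8 + 3 = 8011 (decimal)
Compute 8950 + 8011 = 16961
Convert 16961 (decimal) → 16961 = 4×4096 + 1×512 + 1×64 + 1 → 0o41101 (octal)
0o41101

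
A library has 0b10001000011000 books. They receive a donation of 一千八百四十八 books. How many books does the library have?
Convert 0b10001000011000 (binary) → 8192 + 512 + 16 + 8 = 8728 (decimal)
Convert 一千八百四十八 (Chinese numeral) → 1×1000 + 8×100 + 4×10 + 8 = 1848 (decimal)
Compute 8728 + 1848 = 10576
10576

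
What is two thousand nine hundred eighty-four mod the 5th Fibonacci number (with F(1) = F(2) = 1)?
Convert two thousand nine hundred eighty-four (English words) → 2×1000 + 9×100 + 84 = 2984 (decimal)
Convert the 5th Fibonacci number (with F(1) = F(2) = 1) (Fibonacci index) → 1, 1, 2, 3, 5 → 5 (decimal)
Compute 2984 mod 5 = 4
4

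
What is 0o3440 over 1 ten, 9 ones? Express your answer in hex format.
Convert 0o3440 (octal) → 3×512 + 4×64 + 4×8 = 1824 (decimal)
Convert 1 ten, 9 ones (place-value notation) → 1×10 + 9 = 19 (decimal)
Compute 1824 ÷ 19 = 96
Convert 96 (decimal) → 96 = 6×16 → 0x60 (hexadecimal)
0x60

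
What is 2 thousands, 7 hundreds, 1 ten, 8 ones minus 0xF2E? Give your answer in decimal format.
Convert 2 thousands, 7 hundreds, 1 ten, 8 ones (place-value notation) → 2×1000 + 7×100 + 1×10 + 8 = 2718 (decimal)
Convert 0xF2E (hexadecimal) → 15×256 + 2×16 + 14 = 3886 (decimal)
Compute 2718 - 3886 = -1168
-1168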